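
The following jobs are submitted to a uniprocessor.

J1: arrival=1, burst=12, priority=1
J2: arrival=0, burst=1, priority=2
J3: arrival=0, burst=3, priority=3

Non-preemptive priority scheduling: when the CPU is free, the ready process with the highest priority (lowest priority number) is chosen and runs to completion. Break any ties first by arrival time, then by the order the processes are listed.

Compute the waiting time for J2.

0

Schedule: | J2 0-1 | J1 1-13 | J3 13-16 |
Completion: J1=13  J2=1  J3=16
Waiting(J2) = turnaround − burst = 1 − 1 = 0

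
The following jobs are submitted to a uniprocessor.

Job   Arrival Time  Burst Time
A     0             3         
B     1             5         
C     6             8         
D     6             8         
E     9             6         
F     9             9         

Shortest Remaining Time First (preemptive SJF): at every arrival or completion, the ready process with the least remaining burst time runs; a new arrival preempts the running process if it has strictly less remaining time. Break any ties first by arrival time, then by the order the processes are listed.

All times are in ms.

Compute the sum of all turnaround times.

Gantt: | A 0-3 | B 3-8 | C 8-9 | E 9-15 | C 15-22 | D 22-30 | F 30-39 |
Completion: A=3  B=8  C=22  D=30  E=15  F=39
Turnaround (C−A): A=3  B=7  C=16  D=24  E=6  F=30
Turnaround = completion − arrival: A=3, B=7, C=16, D=24, E=6, F=30
Total turnaround = 3 + 7 + 16 + 24 + 6 + 30 = 86

86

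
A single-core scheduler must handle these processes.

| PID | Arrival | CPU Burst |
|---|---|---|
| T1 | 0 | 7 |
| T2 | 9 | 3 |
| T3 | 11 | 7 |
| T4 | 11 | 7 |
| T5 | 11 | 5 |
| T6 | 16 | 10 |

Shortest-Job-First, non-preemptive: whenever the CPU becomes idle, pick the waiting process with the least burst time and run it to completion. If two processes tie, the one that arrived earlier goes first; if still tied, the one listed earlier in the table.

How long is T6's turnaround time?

Gantt: | T1 0-7 | idle 7-9 | T2 9-12 | T5 12-17 | T3 17-24 | T4 24-31 | T6 31-41 |
Completion: T1=7  T2=12  T3=24  T4=31  T5=17  T6=41
Turnaround(T6) = completion − arrival = 41 − 16 = 25

25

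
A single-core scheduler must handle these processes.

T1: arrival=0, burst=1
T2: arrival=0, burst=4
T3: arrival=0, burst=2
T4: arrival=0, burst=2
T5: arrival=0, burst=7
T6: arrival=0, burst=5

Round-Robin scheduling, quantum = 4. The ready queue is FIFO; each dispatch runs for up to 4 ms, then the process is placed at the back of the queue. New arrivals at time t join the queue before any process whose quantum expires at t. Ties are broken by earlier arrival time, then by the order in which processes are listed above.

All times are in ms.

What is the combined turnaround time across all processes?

Schedule: | T1 0-1 | T2 1-5 | T3 5-7 | T4 7-9 | T5 9-13 | T6 13-17 | T5 17-20 | T6 20-21 |
Completion: T1=1  T2=5  T3=7  T4=9  T5=20  T6=21
Turnaround = completion − arrival: T1=1, T2=5, T3=7, T4=9, T5=20, T6=21
Total turnaround = 1 + 5 + 7 + 9 + 20 + 21 = 63

63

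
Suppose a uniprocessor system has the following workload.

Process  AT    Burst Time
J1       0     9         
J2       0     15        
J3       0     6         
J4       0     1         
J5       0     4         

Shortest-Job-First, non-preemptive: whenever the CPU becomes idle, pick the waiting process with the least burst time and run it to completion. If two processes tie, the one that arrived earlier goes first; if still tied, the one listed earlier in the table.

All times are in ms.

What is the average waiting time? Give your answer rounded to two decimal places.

7.40

Schedule: | J4 0-1 | J5 1-5 | J3 5-11 | J1 11-20 | J2 20-35 |
Completion: J1=20  J2=35  J3=11  J4=1  J5=5
Waiting times: J1=11, J2=20, J3=5, J4=0, J5=1
Average waiting = (11+20+5+0+1) / 5 = 37/5 = 7.40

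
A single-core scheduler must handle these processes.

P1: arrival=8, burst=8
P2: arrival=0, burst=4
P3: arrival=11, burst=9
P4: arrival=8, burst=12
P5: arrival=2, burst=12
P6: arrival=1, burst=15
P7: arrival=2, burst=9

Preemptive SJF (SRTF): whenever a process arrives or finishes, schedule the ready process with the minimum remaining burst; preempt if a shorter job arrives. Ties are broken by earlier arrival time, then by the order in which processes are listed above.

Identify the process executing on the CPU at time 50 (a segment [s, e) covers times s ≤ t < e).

P4

Schedule: | P2 0-4 | P7 4-13 | P1 13-21 | P3 21-30 | P5 30-42 | P4 42-54 | P6 54-69 |
Completion: P1=21  P2=4  P3=30  P4=54  P5=42  P6=69  P7=13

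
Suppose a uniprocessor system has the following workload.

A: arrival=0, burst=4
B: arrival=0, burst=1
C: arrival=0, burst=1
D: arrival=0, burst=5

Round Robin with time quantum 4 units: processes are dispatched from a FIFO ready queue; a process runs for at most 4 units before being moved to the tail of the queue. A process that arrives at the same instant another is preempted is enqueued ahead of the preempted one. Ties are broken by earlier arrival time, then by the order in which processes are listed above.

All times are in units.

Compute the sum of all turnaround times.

Gantt: | A 0-4 | B 4-5 | C 5-6 | D 6-11 |
Completion: A=4  B=5  C=6  D=11
Turnaround (C−A): A=4  B=5  C=6  D=11
Turnaround = completion − arrival: A=4, B=5, C=6, D=11
Total turnaround = 4 + 5 + 6 + 11 = 26

26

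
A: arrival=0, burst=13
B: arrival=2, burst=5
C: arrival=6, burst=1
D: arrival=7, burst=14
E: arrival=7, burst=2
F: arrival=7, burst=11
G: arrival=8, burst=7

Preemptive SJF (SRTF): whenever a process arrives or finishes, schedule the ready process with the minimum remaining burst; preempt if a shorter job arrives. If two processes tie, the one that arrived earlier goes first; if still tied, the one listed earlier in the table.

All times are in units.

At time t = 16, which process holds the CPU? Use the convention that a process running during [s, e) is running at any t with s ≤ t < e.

Gantt: | A 0-2 | B 2-7 | C 7-8 | E 8-10 | G 10-17 | A 17-28 | F 28-39 | D 39-53 |
Completion: A=28  B=7  C=8  D=53  E=10  F=39  G=17

G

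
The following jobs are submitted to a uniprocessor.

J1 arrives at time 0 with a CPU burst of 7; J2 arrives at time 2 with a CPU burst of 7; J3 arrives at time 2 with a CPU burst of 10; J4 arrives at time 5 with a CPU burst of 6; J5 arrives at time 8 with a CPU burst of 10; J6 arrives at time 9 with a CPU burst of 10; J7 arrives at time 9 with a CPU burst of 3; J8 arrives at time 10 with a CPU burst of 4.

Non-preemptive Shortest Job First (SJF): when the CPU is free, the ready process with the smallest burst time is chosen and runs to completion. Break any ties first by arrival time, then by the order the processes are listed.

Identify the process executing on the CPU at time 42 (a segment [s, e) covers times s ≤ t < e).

J5

Timeline: | J1 0-7 | J4 7-13 | J7 13-16 | J8 16-20 | J2 20-27 | J3 27-37 | J5 37-47 | J6 47-57 |
Completion: J1=7  J2=27  J3=37  J4=13  J5=47  J6=57  J7=16  J8=20
Turnaround (C−A): J1=7  J2=25  J3=35  J4=8  J5=39  J6=48  J7=7  J8=10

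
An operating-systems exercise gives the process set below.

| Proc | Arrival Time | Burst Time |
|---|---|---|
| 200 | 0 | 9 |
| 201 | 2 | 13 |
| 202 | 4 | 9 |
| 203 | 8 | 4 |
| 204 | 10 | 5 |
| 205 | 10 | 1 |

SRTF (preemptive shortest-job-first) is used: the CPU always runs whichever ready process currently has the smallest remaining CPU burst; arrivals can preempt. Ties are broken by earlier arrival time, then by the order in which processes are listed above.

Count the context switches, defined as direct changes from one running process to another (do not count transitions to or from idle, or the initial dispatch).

6

Timeline: | 200 0-9 | 203 9-10 | 205 10-11 | 203 11-14 | 204 14-19 | 202 19-28 | 201 28-41 |
Completion: 200=9  201=41  202=28  203=14  204=19  205=11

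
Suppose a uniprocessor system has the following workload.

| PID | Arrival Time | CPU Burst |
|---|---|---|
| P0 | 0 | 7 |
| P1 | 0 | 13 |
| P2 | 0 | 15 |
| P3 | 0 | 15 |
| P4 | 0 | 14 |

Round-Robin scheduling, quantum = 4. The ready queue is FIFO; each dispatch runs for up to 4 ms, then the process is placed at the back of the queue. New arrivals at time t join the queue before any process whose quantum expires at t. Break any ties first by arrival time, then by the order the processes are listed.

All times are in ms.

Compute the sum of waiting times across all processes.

Schedule: | P0 0-4 | P1 4-8 | P2 8-12 | P3 12-16 | P4 16-20 | P0 20-23 | P1 23-27 | P2 27-31 | P3 31-35 | P4 35-39 | P1 39-43 | P2 43-47 | P3 47-51 | P4 51-55 | P1 55-56 | P2 56-59 | P3 59-62 | P4 62-64 |
Completion: P0=23  P1=56  P2=59  P3=62  P4=64
Turnaround (C−A): P0=23  P1=56  P2=59  P3=62  P4=64
Waiting = turnaround − burst: P0=16, P1=43, P2=44, P3=47, P4=50
Total waiting = 16 + 43 + 44 + 47 + 50 = 200

200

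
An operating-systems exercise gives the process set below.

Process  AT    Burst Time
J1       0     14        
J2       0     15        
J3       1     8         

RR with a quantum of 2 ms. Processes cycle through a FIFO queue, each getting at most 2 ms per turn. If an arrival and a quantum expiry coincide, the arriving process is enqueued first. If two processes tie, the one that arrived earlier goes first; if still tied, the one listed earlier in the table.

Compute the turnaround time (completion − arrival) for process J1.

Gantt: | J1 0-2 | J2 2-4 | J3 4-6 | J1 6-8 | J2 8-10 | J3 10-12 | J1 12-14 | J2 14-16 | J3 16-18 | J1 18-20 | J2 20-22 | J3 22-24 | J1 24-26 | J2 26-28 | J1 28-30 | J2 30-32 | J1 32-34 | J2 34-37 |
Completion: J1=34  J2=37  J3=24
Turnaround (C−A): J1=34  J2=37  J3=23
Turnaround(J1) = completion − arrival = 34 − 0 = 34

34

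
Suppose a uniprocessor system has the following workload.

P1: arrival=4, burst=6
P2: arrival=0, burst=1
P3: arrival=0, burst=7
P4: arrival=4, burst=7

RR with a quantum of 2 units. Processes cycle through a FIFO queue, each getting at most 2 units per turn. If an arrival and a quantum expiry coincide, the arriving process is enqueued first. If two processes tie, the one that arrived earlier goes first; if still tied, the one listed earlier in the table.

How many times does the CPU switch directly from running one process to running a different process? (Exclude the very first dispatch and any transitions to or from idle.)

Timeline: | P2 0-1 | P3 1-5 | P1 5-7 | P4 7-9 | P3 9-11 | P1 11-13 | P4 13-15 | P3 15-16 | P1 16-18 | P4 18-21 |
Completion: P1=18  P2=1  P3=16  P4=21

9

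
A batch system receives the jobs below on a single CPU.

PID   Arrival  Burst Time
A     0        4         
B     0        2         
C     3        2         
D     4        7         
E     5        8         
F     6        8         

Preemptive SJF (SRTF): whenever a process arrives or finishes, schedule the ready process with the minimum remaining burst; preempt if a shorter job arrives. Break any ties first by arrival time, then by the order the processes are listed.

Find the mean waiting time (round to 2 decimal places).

Gantt: | B 0-2 | A 2-3 | C 3-5 | A 5-8 | D 8-15 | E 15-23 | F 23-31 |
Completion: A=8  B=2  C=5  D=15  E=23  F=31
Waiting times: A=4, B=0, C=0, D=4, E=10, F=17
Average waiting = (4+0+0+4+10+17) / 6 = 35/6 = 5.83

5.83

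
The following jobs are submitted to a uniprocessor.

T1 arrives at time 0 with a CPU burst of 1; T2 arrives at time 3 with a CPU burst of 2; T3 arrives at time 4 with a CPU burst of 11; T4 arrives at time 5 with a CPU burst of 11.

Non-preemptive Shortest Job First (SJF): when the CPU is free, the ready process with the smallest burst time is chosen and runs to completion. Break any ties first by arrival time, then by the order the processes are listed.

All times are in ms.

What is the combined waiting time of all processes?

12

Gantt: | T1 0-1 | idle 1-3 | T2 3-5 | T3 5-16 | T4 16-27 |
Completion: T1=1  T2=5  T3=16  T4=27
Waiting = turnaround − burst: T1=0, T2=0, T3=1, T4=11
Total waiting = 0 + 0 + 1 + 11 = 12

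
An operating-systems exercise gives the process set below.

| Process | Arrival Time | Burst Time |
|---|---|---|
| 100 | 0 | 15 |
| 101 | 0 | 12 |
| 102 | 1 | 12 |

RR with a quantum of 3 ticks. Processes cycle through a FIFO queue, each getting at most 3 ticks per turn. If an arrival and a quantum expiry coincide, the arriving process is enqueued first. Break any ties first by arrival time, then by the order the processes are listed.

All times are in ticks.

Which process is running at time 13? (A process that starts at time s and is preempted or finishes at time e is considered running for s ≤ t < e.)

101

Timeline: | 100 0-3 | 101 3-6 | 102 6-9 | 100 9-12 | 101 12-15 | 102 15-18 | 100 18-21 | 101 21-24 | 102 24-27 | 100 27-30 | 101 30-33 | 102 33-36 | 100 36-39 |
Completion: 100=39  101=33  102=36
Turnaround (C−A): 100=39  101=33  102=35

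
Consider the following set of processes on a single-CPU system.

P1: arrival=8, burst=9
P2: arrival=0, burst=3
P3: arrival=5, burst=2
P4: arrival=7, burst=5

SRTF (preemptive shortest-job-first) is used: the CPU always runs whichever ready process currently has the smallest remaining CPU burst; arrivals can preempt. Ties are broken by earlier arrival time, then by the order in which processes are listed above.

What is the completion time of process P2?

Schedule: | P2 0-3 | idle 3-5 | P3 5-7 | P4 7-12 | P1 12-21 |
Completion: P1=21  P2=3  P3=7  P4=12

3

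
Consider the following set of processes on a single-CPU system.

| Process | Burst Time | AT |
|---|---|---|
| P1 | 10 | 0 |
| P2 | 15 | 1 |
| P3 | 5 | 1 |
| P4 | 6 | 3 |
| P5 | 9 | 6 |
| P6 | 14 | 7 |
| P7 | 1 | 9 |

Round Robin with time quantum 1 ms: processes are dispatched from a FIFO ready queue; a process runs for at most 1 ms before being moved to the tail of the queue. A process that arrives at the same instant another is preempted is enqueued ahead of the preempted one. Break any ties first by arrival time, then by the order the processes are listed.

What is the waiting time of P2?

Timeline: | P1 0-1 | P2 1-2 | P3 2-3 | P1 3-4 | P2 4-5 | P4 5-6 | P3 6-7 | P1 7-8 | P2 8-9 | P5 9-10 | P4 10-11 | P6 11-12 | P3 12-13 | P1 13-14 | P7 14-15 | P2 15-16 | P5 16-17 | P4 17-18 | P6 18-19 | P3 19-20 | P1 20-21 | P2 21-22 | P5 22-23 | P4 23-24 | P6 24-25 | P3 25-26 | P1 26-27 | P2 27-28 | P5 28-29 | P4 29-30 | P6 30-31 | P1 31-32 | P2 32-33 | P5 33-34 | P4 34-35 | P6 35-36 | P1 36-37 | P2 37-38 | P5 38-39 | P6 39-40 | P1 40-41 | P2 41-42 | P5 42-43 | P6 43-44 | P1 44-45 | P2 45-46 | P5 46-47 | P6 47-48 | P2 48-49 | P5 49-50 | P6 50-51 | P2 51-52 | P6 52-53 | P2 53-54 | P6 54-55 | P2 55-56 | P6 56-57 | P2 57-58 | P6 58-60 |
Completion: P1=45  P2=58  P3=26  P4=35  P5=50  P6=60  P7=15
Waiting(P2) = turnaround − burst = 57 − 15 = 42

42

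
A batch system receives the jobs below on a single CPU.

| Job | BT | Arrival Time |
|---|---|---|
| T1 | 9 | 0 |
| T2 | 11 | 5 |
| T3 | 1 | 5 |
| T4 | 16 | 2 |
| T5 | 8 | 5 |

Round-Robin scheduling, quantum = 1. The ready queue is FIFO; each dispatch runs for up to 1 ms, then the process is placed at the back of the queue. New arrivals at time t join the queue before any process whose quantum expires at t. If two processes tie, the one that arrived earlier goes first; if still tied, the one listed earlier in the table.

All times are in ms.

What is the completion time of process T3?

Schedule: | T1 0-2 | T4 2-3 | T1 3-4 | T4 4-5 | T1 5-6 | T2 6-7 | T3 7-8 | T5 8-9 | T4 9-10 | T1 10-11 | T2 11-12 | T5 12-13 | T4 13-14 | T1 14-15 | T2 15-16 | T5 16-17 | T4 17-18 | T1 18-19 | T2 19-20 | T5 20-21 | T4 21-22 | T1 22-23 | T2 23-24 | T5 24-25 | T4 25-26 | T1 26-27 | T2 27-28 | T5 28-29 | T4 29-30 | T2 30-31 | T5 31-32 | T4 32-33 | T2 33-34 | T5 34-35 | T4 35-36 | T2 36-37 | T4 37-38 | T2 38-39 | T4 39-40 | T2 40-41 | T4 41-45 |
Completion: T1=27  T2=41  T3=8  T4=45  T5=35

8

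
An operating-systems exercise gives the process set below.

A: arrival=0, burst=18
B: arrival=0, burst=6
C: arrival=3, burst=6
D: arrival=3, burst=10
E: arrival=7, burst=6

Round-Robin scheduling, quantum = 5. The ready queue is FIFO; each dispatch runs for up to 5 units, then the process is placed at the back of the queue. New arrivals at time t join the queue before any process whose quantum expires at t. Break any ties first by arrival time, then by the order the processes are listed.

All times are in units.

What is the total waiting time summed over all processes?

Gantt: | A 0-5 | B 5-10 | C 10-15 | D 15-20 | A 20-25 | E 25-30 | B 30-31 | C 31-32 | D 32-37 | A 37-42 | E 42-43 | A 43-46 |
Completion: A=46  B=31  C=32  D=37  E=43
Waiting = turnaround − burst: A=28, B=25, C=23, D=24, E=30
Total waiting = 28 + 25 + 23 + 24 + 30 = 130

130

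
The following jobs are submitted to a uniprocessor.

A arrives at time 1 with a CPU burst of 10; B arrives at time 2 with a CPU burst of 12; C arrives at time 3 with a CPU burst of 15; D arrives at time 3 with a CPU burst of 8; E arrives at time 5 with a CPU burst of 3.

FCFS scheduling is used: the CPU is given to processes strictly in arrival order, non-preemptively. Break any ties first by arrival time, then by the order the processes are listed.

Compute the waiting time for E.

Gantt: | idle 0-1 | A 1-11 | B 11-23 | C 23-38 | D 38-46 | E 46-49 |
Completion: A=11  B=23  C=38  D=46  E=49
Turnaround (C−A): A=10  B=21  C=35  D=43  E=44
Waiting(E) = turnaround − burst = 44 − 3 = 41

41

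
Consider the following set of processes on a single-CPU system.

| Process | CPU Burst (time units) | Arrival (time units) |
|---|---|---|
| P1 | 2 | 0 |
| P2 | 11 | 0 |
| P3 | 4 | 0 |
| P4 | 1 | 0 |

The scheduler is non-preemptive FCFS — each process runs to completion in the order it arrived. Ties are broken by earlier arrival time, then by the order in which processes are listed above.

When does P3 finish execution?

17

Schedule: | P1 0-2 | P2 2-13 | P3 13-17 | P4 17-18 |
Completion: P1=2  P2=13  P3=17  P4=18
Turnaround (C−A): P1=2  P2=13  P3=17  P4=18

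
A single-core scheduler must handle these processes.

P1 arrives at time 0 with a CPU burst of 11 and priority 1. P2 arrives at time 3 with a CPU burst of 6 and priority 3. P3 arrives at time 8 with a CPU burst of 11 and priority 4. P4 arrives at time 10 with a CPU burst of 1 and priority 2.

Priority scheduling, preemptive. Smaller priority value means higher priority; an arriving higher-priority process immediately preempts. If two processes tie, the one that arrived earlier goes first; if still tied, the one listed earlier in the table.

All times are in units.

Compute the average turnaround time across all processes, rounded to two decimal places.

Gantt: | P1 0-11 | P4 11-12 | P2 12-18 | P3 18-29 |
Completion: P1=11  P2=18  P3=29  P4=12
Turnaround (C−A): P1=11  P2=15  P3=21  P4=2
Turnaround times: P1=11, P2=15, P3=21, P4=2
Average turnaround = (11+15+21+2) / 4 = 49/4 = 12.25

12.25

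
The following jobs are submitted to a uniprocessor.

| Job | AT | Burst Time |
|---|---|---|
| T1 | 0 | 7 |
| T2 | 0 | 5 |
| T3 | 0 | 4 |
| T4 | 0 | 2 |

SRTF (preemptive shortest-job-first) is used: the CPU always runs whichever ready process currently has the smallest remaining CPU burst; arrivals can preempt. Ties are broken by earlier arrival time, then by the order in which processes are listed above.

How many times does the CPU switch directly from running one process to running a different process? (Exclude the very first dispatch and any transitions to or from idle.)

Schedule: | T4 0-2 | T3 2-6 | T2 6-11 | T1 11-18 |
Completion: T1=18  T2=11  T3=6  T4=2
Turnaround (C−A): T1=18  T2=11  T3=6  T4=2

3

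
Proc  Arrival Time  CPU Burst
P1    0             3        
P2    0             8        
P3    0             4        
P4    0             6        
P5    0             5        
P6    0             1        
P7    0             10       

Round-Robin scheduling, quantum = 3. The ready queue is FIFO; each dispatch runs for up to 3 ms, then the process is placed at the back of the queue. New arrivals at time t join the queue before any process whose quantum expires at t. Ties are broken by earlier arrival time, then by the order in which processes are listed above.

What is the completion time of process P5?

28

Gantt: | P1 0-3 | P2 3-6 | P3 6-9 | P4 9-12 | P5 12-15 | P6 15-16 | P7 16-19 | P2 19-22 | P3 22-23 | P4 23-26 | P5 26-28 | P7 28-31 | P2 31-33 | P7 33-37 |
Completion: P1=3  P2=33  P3=23  P4=26  P5=28  P6=16  P7=37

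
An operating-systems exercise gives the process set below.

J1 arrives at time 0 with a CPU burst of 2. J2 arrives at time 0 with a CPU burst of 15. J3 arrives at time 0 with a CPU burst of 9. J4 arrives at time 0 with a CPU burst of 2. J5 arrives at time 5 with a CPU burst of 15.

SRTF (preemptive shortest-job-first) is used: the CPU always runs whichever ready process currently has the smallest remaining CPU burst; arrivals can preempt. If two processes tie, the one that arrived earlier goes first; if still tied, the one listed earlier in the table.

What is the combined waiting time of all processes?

42

Timeline: | J1 0-2 | J4 2-4 | J3 4-13 | J2 13-28 | J5 28-43 |
Completion: J1=2  J2=28  J3=13  J4=4  J5=43
Waiting = turnaround − burst: J1=0, J2=13, J3=4, J4=2, J5=23
Total waiting = 0 + 13 + 4 + 2 + 23 = 42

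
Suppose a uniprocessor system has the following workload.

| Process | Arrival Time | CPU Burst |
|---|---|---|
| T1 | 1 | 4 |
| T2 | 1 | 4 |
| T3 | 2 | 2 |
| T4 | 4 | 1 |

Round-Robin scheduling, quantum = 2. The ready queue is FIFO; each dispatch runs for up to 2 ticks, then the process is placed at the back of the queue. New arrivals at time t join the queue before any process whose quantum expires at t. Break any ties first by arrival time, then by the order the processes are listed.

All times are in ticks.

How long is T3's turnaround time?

5

Timeline: | idle 0-1 | T1 1-3 | T2 3-5 | T3 5-7 | T1 7-9 | T4 9-10 | T2 10-12 |
Completion: T1=9  T2=12  T3=7  T4=10
Turnaround(T3) = completion − arrival = 7 − 2 = 5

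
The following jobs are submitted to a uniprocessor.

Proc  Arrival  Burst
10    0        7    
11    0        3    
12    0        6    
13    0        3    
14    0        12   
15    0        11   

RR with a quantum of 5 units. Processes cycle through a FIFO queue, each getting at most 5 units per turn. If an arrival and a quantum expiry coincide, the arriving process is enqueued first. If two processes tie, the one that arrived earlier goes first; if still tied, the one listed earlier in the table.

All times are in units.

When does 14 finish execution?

Gantt: | 10 0-5 | 11 5-8 | 12 8-13 | 13 13-16 | 14 16-21 | 15 21-26 | 10 26-28 | 12 28-29 | 14 29-34 | 15 34-39 | 14 39-41 | 15 41-42 |
Completion: 10=28  11=8  12=29  13=16  14=41  15=42
Turnaround (C−A): 10=28  11=8  12=29  13=16  14=41  15=42

41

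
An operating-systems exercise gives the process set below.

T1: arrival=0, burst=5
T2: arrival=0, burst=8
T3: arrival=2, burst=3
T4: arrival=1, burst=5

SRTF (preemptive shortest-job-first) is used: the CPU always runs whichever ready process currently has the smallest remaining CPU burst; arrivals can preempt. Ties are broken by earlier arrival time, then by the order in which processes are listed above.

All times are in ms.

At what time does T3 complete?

Schedule: | T1 0-5 | T3 5-8 | T4 8-13 | T2 13-21 |
Completion: T1=5  T2=21  T3=8  T4=13
Turnaround (C−A): T1=5  T2=21  T3=6  T4=12

8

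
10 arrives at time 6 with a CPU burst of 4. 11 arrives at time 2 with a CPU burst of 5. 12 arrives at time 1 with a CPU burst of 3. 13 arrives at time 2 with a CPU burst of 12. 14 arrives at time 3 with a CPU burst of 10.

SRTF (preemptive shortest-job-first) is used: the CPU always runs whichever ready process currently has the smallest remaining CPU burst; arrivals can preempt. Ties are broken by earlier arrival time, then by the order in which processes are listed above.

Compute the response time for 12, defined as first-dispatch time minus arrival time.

Timeline: | idle 0-1 | 12 1-4 | 11 4-9 | 10 9-13 | 14 13-23 | 13 23-35 |
Completion: 10=13  11=9  12=4  13=35  14=23
Turnaround (C−A): 10=7  11=7  12=3  13=33  14=20
Response(12) = first start − arrival = 1 − 1 = 0

0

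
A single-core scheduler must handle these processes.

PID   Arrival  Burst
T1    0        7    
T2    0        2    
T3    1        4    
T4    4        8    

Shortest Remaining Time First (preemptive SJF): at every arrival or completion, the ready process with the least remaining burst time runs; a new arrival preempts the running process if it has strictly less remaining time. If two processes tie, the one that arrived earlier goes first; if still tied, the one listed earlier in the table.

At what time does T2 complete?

Gantt: | T2 0-2 | T3 2-6 | T1 6-13 | T4 13-21 |
Completion: T1=13  T2=2  T3=6  T4=21
Turnaround (C−A): T1=13  T2=2  T3=5  T4=17

2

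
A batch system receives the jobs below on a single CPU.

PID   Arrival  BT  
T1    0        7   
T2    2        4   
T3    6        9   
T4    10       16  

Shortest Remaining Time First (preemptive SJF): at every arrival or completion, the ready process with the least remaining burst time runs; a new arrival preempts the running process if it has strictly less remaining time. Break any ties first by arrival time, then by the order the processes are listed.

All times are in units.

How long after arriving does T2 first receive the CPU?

Gantt: | T1 0-2 | T2 2-6 | T1 6-11 | T3 11-20 | T4 20-36 |
Completion: T1=11  T2=6  T3=20  T4=36
Response(T2) = first start − arrival = 2 − 2 = 0

0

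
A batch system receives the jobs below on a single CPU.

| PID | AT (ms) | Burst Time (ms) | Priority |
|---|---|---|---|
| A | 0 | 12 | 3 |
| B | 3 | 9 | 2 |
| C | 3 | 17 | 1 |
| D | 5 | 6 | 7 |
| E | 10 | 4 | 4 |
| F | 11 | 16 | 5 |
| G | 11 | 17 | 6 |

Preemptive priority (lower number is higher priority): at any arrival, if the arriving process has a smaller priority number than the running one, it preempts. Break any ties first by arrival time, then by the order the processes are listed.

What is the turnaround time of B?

Gantt: | A 0-3 | C 3-20 | B 20-29 | A 29-38 | E 38-42 | F 42-58 | G 58-75 | D 75-81 |
Completion: A=38  B=29  C=20  D=81  E=42  F=58  G=75
Turnaround (C−A): A=38  B=26  C=17  D=76  E=32  F=47  G=64
Turnaround(B) = completion − arrival = 29 − 3 = 26

26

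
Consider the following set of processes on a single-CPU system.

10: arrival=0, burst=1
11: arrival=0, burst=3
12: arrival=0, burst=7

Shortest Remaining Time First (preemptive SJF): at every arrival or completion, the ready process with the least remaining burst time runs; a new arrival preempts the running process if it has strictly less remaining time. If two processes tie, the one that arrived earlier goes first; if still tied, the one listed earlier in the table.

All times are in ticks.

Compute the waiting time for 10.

Timeline: | 10 0-1 | 11 1-4 | 12 4-11 |
Completion: 10=1  11=4  12=11
Turnaround (C−A): 10=1  11=4  12=11
Waiting(10) = turnaround − burst = 1 − 1 = 0

0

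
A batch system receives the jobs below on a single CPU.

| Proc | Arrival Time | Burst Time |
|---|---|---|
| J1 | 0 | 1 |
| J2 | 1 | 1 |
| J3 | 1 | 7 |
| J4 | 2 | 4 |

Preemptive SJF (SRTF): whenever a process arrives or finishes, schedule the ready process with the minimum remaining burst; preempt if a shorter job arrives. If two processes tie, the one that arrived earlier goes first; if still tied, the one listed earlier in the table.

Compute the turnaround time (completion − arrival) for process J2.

1

Timeline: | J1 0-1 | J2 1-2 | J4 2-6 | J3 6-13 |
Completion: J1=1  J2=2  J3=13  J4=6
Turnaround (C−A): J1=1  J2=1  J3=12  J4=4
Turnaround(J2) = completion − arrival = 2 − 1 = 1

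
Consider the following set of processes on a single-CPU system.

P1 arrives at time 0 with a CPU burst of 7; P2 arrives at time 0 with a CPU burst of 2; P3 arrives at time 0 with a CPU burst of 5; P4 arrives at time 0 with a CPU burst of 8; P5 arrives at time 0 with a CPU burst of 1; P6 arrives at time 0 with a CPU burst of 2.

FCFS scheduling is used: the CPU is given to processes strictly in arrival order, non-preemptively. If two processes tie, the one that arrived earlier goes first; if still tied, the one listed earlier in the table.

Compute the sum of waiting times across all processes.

75

Timeline: | P1 0-7 | P2 7-9 | P3 9-14 | P4 14-22 | P5 22-23 | P6 23-25 |
Completion: P1=7  P2=9  P3=14  P4=22  P5=23  P6=25
Turnaround (C−A): P1=7  P2=9  P3=14  P4=22  P5=23  P6=25
Waiting = turnaround − burst: P1=0, P2=7, P3=9, P4=14, P5=22, P6=23
Total waiting = 0 + 7 + 9 + 14 + 22 + 23 = 75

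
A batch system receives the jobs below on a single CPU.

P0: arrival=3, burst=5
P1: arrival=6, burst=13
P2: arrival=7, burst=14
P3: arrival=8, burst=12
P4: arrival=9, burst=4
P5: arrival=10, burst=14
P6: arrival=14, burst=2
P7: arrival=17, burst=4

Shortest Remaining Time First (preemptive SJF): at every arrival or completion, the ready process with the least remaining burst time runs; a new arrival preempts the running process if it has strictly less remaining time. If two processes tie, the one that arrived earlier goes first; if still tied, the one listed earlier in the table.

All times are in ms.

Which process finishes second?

P4

Gantt: | idle 0-3 | P0 3-8 | P3 8-9 | P4 9-13 | P3 13-14 | P6 14-16 | P3 16-17 | P7 17-21 | P3 21-30 | P1 30-43 | P2 43-57 | P5 57-71 |
Completion: P0=8  P1=43  P2=57  P3=30  P4=13  P5=71  P6=16  P7=21
Turnaround (C−A): P0=5  P1=37  P2=50  P3=22  P4=4  P5=61  P6=2  P7=4
Finish order: P0 → P4 → P6 → P7 → P3 → P1 → P2 → P5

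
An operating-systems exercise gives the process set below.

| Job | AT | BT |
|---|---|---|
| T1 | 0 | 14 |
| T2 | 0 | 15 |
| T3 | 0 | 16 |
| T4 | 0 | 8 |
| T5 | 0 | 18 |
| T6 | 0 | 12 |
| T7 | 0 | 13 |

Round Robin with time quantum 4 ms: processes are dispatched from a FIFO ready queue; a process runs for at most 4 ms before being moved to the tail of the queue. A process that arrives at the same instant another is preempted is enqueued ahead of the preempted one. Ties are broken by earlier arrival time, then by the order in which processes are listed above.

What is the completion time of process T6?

Timeline: | T1 0-4 | T2 4-8 | T3 8-12 | T4 12-16 | T5 16-20 | T6 20-24 | T7 24-28 | T1 28-32 | T2 32-36 | T3 36-40 | T4 40-44 | T5 44-48 | T6 48-52 | T7 52-56 | T1 56-60 | T2 60-64 | T3 64-68 | T5 68-72 | T6 72-76 | T7 76-80 | T1 80-82 | T2 82-85 | T3 85-89 | T5 89-93 | T7 93-94 | T5 94-96 |
Completion: T1=82  T2=85  T3=89  T4=44  T5=96  T6=76  T7=94
Turnaround (C−A): T1=82  T2=85  T3=89  T4=44  T5=96  T6=76  T7=94

76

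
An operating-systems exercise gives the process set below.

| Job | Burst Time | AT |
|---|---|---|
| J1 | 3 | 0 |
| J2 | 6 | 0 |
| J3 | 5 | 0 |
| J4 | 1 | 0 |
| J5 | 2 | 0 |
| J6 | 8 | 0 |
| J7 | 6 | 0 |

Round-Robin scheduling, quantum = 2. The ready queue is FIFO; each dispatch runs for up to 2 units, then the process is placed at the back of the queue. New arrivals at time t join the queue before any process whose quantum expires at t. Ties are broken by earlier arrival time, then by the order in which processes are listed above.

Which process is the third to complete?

Gantt: | J1 0-2 | J2 2-4 | J3 4-6 | J4 6-7 | J5 7-9 | J6 9-11 | J7 11-13 | J1 13-14 | J2 14-16 | J3 16-18 | J6 18-20 | J7 20-22 | J2 22-24 | J3 24-25 | J6 25-27 | J7 27-29 | J6 29-31 |
Completion: J1=14  J2=24  J3=25  J4=7  J5=9  J6=31  J7=29
Turnaround (C−A): J1=14  J2=24  J3=25  J4=7  J5=9  J6=31  J7=29
Finish order: J4 → J5 → J1 → J2 → J3 → J7 → J6

J1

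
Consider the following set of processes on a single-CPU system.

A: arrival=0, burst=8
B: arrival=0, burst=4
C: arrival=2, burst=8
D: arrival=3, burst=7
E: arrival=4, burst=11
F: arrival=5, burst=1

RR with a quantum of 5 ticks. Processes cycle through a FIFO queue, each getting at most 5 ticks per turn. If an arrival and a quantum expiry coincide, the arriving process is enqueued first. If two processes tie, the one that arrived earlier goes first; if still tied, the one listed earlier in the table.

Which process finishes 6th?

Schedule: | A 0-5 | B 5-9 | C 9-14 | D 14-19 | E 19-24 | F 24-25 | A 25-28 | C 28-31 | D 31-33 | E 33-39 |
Completion: A=28  B=9  C=31  D=33  E=39  F=25
Finish order: B → F → A → C → D → E

E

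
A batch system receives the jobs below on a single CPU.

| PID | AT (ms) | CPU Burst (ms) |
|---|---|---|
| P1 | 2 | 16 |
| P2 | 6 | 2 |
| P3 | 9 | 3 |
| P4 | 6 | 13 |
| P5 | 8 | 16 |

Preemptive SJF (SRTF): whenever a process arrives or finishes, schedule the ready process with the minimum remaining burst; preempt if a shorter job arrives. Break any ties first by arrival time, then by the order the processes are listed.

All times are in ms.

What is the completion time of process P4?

36

Timeline: | idle 0-2 | P1 2-6 | P2 6-8 | P1 8-9 | P3 9-12 | P1 12-23 | P4 23-36 | P5 36-52 |
Completion: P1=23  P2=8  P3=12  P4=36  P5=52
Turnaround (C−A): P1=21  P2=2  P3=3  P4=30  P5=44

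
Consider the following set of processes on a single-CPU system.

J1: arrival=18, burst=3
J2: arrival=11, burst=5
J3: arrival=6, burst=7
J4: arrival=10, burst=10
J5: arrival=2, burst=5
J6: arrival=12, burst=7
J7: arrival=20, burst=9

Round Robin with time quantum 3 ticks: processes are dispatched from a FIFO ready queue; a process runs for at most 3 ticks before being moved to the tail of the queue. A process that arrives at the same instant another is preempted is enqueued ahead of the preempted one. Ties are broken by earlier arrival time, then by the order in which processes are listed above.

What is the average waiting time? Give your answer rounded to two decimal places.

15.00

Timeline: | idle 0-2 | J5 2-7 | J3 7-10 | J4 10-13 | J3 13-16 | J2 16-19 | J6 19-22 | J4 22-25 | J3 25-26 | J1 26-29 | J2 29-31 | J7 31-34 | J6 34-37 | J4 37-40 | J7 40-43 | J6 43-44 | J4 44-45 | J7 45-48 |
Completion: J1=29  J2=31  J3=26  J4=45  J5=7  J6=44  J7=48
Turnaround (C−A): J1=11  J2=20  J3=20  J4=35  J5=5  J6=32  J7=28
Waiting times: J1=8, J2=15, J3=13, J4=25, J5=0, J6=25, J7=19
Average waiting = (8+15+13+25+0+25+19) / 7 = 105/7 = 15.00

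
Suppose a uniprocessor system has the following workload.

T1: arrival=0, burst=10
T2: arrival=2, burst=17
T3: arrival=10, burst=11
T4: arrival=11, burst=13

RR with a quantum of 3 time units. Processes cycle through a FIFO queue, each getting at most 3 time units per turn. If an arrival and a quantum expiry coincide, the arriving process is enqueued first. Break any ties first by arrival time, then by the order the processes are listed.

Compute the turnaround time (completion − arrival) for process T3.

35

Timeline: | T1 0-3 | T2 3-6 | T1 6-9 | T2 9-12 | T1 12-15 | T3 15-18 | T4 18-21 | T2 21-24 | T1 24-25 | T3 25-28 | T4 28-31 | T2 31-34 | T3 34-37 | T4 37-40 | T2 40-43 | T3 43-45 | T4 45-48 | T2 48-50 | T4 50-51 |
Completion: T1=25  T2=50  T3=45  T4=51
Turnaround (C−A): T1=25  T2=48  T3=35  T4=40
Turnaround(T3) = completion − arrival = 45 − 10 = 35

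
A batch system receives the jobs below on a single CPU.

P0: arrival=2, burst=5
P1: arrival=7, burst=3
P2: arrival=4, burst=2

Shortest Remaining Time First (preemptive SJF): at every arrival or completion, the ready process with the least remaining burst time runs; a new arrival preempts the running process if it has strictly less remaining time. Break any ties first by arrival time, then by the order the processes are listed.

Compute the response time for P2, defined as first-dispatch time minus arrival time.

0

Schedule: | idle 0-2 | P0 2-4 | P2 4-6 | P0 6-9 | P1 9-12 |
Completion: P0=9  P1=12  P2=6
Turnaround (C−A): P0=7  P1=5  P2=2
Response(P2) = first start − arrival = 4 − 4 = 0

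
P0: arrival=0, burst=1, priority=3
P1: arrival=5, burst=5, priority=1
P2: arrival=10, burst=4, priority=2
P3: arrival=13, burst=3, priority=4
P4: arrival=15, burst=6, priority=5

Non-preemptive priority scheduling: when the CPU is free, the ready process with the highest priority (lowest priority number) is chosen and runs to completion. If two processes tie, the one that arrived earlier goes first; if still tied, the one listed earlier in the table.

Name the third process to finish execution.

P2

Gantt: | P0 0-1 | idle 1-5 | P1 5-10 | P2 10-14 | P3 14-17 | P4 17-23 |
Completion: P0=1  P1=10  P2=14  P3=17  P4=23
Turnaround (C−A): P0=1  P1=5  P2=4  P3=4  P4=8
Finish order: P0 → P1 → P2 → P3 → P4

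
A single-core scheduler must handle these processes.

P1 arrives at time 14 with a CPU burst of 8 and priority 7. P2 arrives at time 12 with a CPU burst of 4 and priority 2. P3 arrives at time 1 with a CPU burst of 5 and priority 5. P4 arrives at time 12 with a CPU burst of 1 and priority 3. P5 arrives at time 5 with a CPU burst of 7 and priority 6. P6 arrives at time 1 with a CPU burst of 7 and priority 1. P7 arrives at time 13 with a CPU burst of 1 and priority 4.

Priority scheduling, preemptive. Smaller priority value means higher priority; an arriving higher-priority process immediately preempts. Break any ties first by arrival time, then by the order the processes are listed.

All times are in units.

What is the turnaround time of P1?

Timeline: | idle 0-1 | P6 1-8 | P3 8-12 | P2 12-16 | P4 16-17 | P7 17-18 | P3 18-19 | P5 19-26 | P1 26-34 |
Completion: P1=34  P2=16  P3=19  P4=17  P5=26  P6=8  P7=18
Turnaround (C−A): P1=20  P2=4  P3=18  P4=5  P5=21  P6=7  P7=5
Turnaround(P1) = completion − arrival = 34 − 14 = 20

20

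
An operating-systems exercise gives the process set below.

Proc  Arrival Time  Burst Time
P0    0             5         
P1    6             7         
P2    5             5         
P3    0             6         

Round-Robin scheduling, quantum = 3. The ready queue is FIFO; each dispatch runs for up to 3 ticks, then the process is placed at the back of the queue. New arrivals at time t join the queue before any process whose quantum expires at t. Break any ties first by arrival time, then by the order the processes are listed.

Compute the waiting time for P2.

9

Schedule: | P0 0-3 | P3 3-6 | P0 6-8 | P2 8-11 | P1 11-14 | P3 14-17 | P2 17-19 | P1 19-23 |
Completion: P0=8  P1=23  P2=19  P3=17
Waiting(P2) = turnaround − burst = 14 − 5 = 9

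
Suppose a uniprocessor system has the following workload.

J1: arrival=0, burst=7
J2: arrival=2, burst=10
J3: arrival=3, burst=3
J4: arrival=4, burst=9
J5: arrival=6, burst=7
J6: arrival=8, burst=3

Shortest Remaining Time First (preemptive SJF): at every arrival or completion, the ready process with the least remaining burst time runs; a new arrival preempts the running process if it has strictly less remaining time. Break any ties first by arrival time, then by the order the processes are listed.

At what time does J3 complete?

Timeline: | J1 0-3 | J3 3-6 | J1 6-10 | J6 10-13 | J5 13-20 | J4 20-29 | J2 29-39 |
Completion: J1=10  J2=39  J3=6  J4=29  J5=20  J6=13
Turnaround (C−A): J1=10  J2=37  J3=3  J4=25  J5=14  J6=5

6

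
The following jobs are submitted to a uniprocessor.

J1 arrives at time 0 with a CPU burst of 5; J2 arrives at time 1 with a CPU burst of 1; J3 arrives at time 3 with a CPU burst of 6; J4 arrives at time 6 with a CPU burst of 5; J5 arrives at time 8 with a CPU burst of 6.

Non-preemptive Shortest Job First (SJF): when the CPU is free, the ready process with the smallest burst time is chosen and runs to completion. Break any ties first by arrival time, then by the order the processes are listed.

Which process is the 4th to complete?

J3

Schedule: | J1 0-5 | J2 5-6 | J4 6-11 | J3 11-17 | J5 17-23 |
Completion: J1=5  J2=6  J3=17  J4=11  J5=23
Turnaround (C−A): J1=5  J2=5  J3=14  J4=5  J5=15
Finish order: J1 → J2 → J4 → J3 → J5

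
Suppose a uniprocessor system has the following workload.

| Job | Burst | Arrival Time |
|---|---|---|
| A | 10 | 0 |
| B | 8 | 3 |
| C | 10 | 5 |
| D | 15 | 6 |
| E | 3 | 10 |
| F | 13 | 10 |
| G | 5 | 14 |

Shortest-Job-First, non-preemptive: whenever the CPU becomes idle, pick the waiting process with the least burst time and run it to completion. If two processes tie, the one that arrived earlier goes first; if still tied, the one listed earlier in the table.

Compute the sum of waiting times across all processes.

107

Gantt: | A 0-10 | E 10-13 | B 13-21 | G 21-26 | C 26-36 | F 36-49 | D 49-64 |
Completion: A=10  B=21  C=36  D=64  E=13  F=49  G=26
Waiting = turnaround − burst: A=0, B=10, C=21, D=43, E=0, F=26, G=7
Total waiting = 0 + 10 + 21 + 43 + 0 + 26 + 7 = 107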